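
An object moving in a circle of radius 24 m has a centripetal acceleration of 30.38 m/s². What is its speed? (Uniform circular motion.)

v = √(a_c × r) = √(30.38 × 24) = 27.0 m/s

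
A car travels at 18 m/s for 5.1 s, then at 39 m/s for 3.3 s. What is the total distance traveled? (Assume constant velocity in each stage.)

d₁ = v₁t₁ = 18 × 5.1 = 91.8 m
d₂ = v₂t₂ = 39 × 3.3 = 128.7 m
d_total = 91.8 + 128.7 = 220.5 m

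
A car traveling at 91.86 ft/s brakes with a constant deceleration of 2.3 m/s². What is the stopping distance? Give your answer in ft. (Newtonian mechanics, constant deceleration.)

v₀ = 91.86 ft/s × 0.3048 = 27.9989 m/s
d = v₀² / (2a) = 27.9989² / (2 × 2.3) = 783.938 / 4.6 = 170.421 m
d = 170.421 m / 0.3048 = 559.1 ft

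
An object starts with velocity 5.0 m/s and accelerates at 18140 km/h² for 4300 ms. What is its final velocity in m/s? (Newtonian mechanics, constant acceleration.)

a = 18140 km/h² × 7.716049382716049e-05 = 1.39969 m/s²
t = 4300 ms × 0.001 = 4.3 s
v = v₀ + a × t = 5.0 + 1.39969 × 4.3 = 11.02 m/s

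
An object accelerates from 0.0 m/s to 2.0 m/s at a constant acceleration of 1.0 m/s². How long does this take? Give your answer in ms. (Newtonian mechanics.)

t = (v - v₀) / a = (2.0 - 0.0) / 1.0 = 2.0 s
t = 2.0 s / 0.001 = 2000 ms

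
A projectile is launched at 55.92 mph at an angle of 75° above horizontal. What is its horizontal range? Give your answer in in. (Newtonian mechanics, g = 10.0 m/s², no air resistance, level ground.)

v₀ = 55.92 mph × 0.44704 = 24.9985 m/s
R = v₀² × sin(2θ) / g = 24.9985² × sin(2 × 75°) / 10.0 = 624.925 × 0.5 / 10.0 = 31.2462 m
R = 31.2462 m / 0.0254 = 1230 in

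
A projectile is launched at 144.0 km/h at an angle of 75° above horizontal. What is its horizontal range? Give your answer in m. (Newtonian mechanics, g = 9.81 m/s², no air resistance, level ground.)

v₀ = 144.0 km/h × 0.2777777777777778 = 40.0 m/s
R = v₀² × sin(2θ) / g = 40.0² × sin(2 × 75°) / 9.81 = 1600.0 × 0.5 / 9.81 = 81.55 m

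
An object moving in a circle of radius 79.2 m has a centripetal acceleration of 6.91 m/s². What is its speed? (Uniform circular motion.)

v = √(a_c × r) = √(6.91 × 79.2) = 23.39 m/s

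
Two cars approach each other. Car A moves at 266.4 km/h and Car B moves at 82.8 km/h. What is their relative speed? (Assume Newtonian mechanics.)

v_rel = v_A + v_B = 266.4 + 82.8 = 349.2 km/h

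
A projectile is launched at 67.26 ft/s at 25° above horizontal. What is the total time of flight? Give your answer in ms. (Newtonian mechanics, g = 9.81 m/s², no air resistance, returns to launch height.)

v₀ = 67.26 ft/s × 0.3048 = 20.5008 m/s
T = 2 × v₀ × sin(θ) / g = 2 × 20.5008 × sin(25°) / 9.81 = 2 × 20.5008 × 0.422618 / 9.81 = 1.76636 s
T = 1.76636 s / 0.001 = 1766 ms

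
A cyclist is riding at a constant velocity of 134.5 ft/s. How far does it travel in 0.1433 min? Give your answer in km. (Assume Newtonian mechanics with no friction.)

v = 134.5 ft/s × 0.3048 = 40.9956 m/s
t = 0.1433 min × 60.0 = 8.598 s
d = v × t = 40.9956 × 8.598 = 352.48 m
d = 352.48 m / 1000.0 = 0.3525 km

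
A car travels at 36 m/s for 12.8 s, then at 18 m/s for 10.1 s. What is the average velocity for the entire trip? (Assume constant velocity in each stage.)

d₁ = v₁t₁ = 36 × 12.8 = 460.8 m
d₂ = v₂t₂ = 18 × 10.1 = 181.8 m
d_total = 642.6 m, t_total = 22.9 s
v_avg = d_total/t_total = 642.6/22.9 = 28.06 m/s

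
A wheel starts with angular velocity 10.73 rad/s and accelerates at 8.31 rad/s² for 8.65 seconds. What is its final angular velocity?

ω = ω₀ + αt = 10.73 + 8.31 × 8.65 = 82.61 rad/s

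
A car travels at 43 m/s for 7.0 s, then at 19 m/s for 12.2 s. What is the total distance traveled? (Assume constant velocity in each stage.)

d₁ = v₁t₁ = 43 × 7.0 = 301.0 m
d₂ = v₂t₂ = 19 × 12.2 = 231.8 m
d_total = 301.0 + 231.8 = 532.8 m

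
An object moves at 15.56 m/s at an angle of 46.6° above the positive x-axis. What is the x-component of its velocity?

vₓ = v cos(θ) = 15.56 × cos(46.6°) = 10.69 m/s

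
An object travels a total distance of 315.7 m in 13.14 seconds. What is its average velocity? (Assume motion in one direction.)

v_avg = Δd / Δt = 315.7 / 13.14 = 24.03 m/s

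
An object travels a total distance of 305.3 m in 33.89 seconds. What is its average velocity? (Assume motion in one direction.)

v_avg = Δd / Δt = 305.3 / 33.89 = 9.01 m/s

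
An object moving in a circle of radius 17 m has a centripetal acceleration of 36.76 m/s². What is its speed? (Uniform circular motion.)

v = √(a_c × r) = √(36.76 × 17) = 25.0 m/s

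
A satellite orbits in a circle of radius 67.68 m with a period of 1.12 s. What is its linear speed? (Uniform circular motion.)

v = 2πr/T = 2π×67.68/1.12 = 379.68 m/s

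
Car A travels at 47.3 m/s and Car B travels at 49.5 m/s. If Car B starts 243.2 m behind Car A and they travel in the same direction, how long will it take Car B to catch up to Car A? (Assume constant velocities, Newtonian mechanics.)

Relative speed: v_rel = 49.5 - 47.3 = 2.2 m/s
Time to catch: t = d₀/v_rel = 243.2/2.2 = 110.55 s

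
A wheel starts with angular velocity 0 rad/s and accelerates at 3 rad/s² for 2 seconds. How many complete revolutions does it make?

θ = ω₀t + ½αt² = 0×2 + ½×3×2² = 6.0 rad
Total revolutions = θ/(2π) = 6.0/(2π) = 0.95
Complete revolutions = ⌊0.95⌋ = 0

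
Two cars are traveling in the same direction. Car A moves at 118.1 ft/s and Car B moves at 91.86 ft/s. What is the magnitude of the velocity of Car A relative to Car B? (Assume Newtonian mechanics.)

v_rel = |v_A - v_B| = |118.1 - 91.86| = 26.24 ft/s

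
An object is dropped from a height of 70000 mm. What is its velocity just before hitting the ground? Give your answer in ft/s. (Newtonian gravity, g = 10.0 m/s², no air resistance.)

h = 70000 mm × 0.001 = 70.0 m
v = √(2gh) = √(2 × 10.0 × 70.0) = 37.4166 m/s
v = 37.4166 m/s / 0.3048 = 122.8 ft/s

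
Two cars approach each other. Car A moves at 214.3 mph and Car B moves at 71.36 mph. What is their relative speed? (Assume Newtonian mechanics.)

v_rel = v_A + v_B = 214.3 + 71.36 = 285.66 mph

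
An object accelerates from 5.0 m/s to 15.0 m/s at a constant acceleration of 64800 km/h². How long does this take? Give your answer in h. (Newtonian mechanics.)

a = 64800 km/h² × 7.716049382716049e-05 = 5.0 m/s²
t = (v - v₀) / a = (15.0 - 5.0) / 5.0 = 2.0 s
t = 2.0 s / 3600.0 = 0.0005556 h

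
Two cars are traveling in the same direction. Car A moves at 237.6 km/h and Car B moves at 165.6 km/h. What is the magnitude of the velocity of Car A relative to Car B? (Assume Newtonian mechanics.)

v_rel = |v_A - v_B| = |237.6 - 165.6| = 72.0 km/h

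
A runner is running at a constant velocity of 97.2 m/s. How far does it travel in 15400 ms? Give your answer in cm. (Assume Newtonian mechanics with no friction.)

t = 15400 ms × 0.001 = 15.4 s
d = v × t = 97.2 × 15.4 = 1496.88 m
d = 1496.88 m / 0.01 = 149700 cm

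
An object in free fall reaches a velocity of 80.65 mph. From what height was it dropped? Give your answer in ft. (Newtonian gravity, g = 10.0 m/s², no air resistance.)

v = 80.65 mph × 0.44704 = 36.0538 m/s
h = v² / (2g) = 36.0538² / (2 × 10.0) = 64.9938 m
h = 64.9938 m / 0.3048 = 213.2 ft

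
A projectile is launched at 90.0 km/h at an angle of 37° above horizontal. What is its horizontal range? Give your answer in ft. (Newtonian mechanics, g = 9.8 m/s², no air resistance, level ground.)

v₀ = 90.0 km/h × 0.2777777777777778 = 25.0 m/s
R = v₀² × sin(2θ) / g = 25.0² × sin(2 × 37°) / 9.8 = 625.0 × 0.961262 / 9.8 = 61.305 m
R = 61.305 m / 0.3048 = 201.1 ft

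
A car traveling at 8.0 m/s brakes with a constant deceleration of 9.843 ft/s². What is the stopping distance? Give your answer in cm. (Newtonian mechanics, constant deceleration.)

a = 9.843 ft/s² × 0.3048 = 3.00015 m/s²
d = v₀² / (2a) = 8.0² / (2 × 3.00015) = 64.0 / 6.0003 = 10.6661 m
d = 10.6661 m / 0.01 = 1067 cm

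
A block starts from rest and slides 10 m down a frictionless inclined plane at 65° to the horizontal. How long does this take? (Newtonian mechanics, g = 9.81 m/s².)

a = g sin(θ) = 9.81 × sin(65°) = 8.8909 m/s²
t = √(2d/a) = √(2 × 10 / 8.8909) = 1.5 s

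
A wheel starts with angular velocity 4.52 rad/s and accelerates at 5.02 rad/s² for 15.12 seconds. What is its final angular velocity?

ω = ω₀ + αt = 4.52 + 5.02 × 15.12 = 80.42 rad/s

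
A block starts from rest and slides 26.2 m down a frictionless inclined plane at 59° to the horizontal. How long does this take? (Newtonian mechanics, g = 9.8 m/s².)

a = g sin(θ) = 9.8 × sin(59°) = 8.4002 m/s²
t = √(2d/a) = √(2 × 26.2 / 8.4002) = 2.5 s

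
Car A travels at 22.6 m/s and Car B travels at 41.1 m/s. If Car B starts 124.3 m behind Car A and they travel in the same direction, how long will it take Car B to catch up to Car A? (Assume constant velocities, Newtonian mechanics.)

Relative speed: v_rel = 41.1 - 22.6 = 18.5 m/s
Time to catch: t = d₀/v_rel = 124.3/18.5 = 6.72 s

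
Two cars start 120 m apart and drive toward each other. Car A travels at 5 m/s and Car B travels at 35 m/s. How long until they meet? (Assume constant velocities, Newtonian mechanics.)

Combined speed: v_combined = 5 + 35 = 40 m/s
Time to meet: t = d/v_combined = 120/40 = 3.0 s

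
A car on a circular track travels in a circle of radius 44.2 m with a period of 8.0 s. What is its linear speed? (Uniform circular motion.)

v = 2πr/T = 2π×44.2/8.0 = 34.71 m/s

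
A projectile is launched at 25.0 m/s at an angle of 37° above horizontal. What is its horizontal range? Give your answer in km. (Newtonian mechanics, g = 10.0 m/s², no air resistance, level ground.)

R = v₀² × sin(2θ) / g = 25.0² × sin(2 × 37°) / 10.0 = 625.0 × 0.961262 / 10.0 = 60.0789 m
R = 60.0789 m / 1000.0 = 0.06008 km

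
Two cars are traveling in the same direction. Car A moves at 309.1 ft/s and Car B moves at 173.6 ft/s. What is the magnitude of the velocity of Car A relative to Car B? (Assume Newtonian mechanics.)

v_rel = |v_A - v_B| = |309.1 - 173.6| = 135.5 ft/s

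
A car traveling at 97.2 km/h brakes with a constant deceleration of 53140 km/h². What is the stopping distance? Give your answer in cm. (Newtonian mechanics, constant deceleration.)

v₀ = 97.2 km/h × 0.2777777777777778 = 27.0 m/s
a = 53140 km/h² × 7.716049382716049e-05 = 4.10031 m/s²
d = v₀² / (2a) = 27.0² / (2 × 4.10031) = 729.0 / 8.20062 = 88.8957 m
d = 88.8957 m / 0.01 = 8890 cm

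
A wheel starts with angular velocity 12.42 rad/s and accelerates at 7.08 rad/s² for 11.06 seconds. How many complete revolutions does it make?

θ = ω₀t + ½αt² = 12.42×11.06 + ½×7.08×11.06² = 570.390744 rad
Total revolutions = θ/(2π) = 570.390744/(2π) = 90.78
Complete revolutions = ⌊90.78⌋ = 90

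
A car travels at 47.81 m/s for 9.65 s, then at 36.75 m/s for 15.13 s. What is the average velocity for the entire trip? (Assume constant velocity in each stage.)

d₁ = v₁t₁ = 47.81 × 9.65 = 461.3665 m
d₂ = v₂t₂ = 36.75 × 15.13 = 556.0275 m
d_total = 1017.394 m, t_total = 24.78 s
v_avg = d_total/t_total = 1017.394/24.78 = 41.06 m/s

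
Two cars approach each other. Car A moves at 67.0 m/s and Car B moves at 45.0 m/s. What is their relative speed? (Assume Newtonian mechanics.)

v_rel = v_A + v_B = 67.0 + 45.0 = 112.0 m/s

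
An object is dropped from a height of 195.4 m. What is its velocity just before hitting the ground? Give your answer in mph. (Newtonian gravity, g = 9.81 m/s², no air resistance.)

v = √(2gh) = √(2 × 9.81 × 195.4) = 61.9173 m/s
v = 61.9173 m/s / 0.44704 = 138.5 mph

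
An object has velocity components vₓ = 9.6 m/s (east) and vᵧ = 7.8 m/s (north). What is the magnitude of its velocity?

|v| = √(vₓ² + vᵧ²) = √(9.6² + 7.8²) = √(153.0) = 12.37 m/s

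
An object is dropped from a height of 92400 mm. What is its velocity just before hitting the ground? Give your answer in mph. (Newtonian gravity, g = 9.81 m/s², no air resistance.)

h = 92400 mm × 0.001 = 92.4 m
v = √(2gh) = √(2 × 9.81 × 92.4) = 42.578 m/s
v = 42.578 m/s / 0.44704 = 95.24 mph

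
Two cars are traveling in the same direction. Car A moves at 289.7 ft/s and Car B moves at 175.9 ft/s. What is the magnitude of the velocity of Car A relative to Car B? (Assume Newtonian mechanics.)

v_rel = |v_A - v_B| = |289.7 - 175.9| = 113.8 ft/s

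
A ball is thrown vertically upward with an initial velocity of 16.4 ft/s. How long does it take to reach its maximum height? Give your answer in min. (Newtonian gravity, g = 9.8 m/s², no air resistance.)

v₀ = 16.4 ft/s × 0.3048 = 4.99872 m/s
t_up = v₀ / g = 4.99872 / 9.8 = 0.510073 s
t_up = 0.510073 s / 60.0 = 0.008501 min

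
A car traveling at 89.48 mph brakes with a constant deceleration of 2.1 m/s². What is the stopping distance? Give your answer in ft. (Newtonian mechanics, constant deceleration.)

v₀ = 89.48 mph × 0.44704 = 40.0011 m/s
d = v₀² / (2a) = 40.0011² / (2 × 2.1) = 1600.09 / 4.2 = 380.974 m
d = 380.974 m / 0.3048 = 1250 ft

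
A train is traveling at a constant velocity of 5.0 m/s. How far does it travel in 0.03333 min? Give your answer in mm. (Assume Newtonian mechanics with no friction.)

t = 0.03333 min × 60.0 = 1.9998 s
d = v × t = 5.0 × 1.9998 = 9.999 m
d = 9.999 m / 0.001 = 9999 mm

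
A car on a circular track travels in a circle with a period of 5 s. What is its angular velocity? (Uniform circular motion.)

ω = 2π/T = 2π/5 = 1.2566 rad/s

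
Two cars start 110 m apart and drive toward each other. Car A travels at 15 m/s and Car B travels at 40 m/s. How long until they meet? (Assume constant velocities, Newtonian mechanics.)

Combined speed: v_combined = 15 + 40 = 55 m/s
Time to meet: t = d/v_combined = 110/55 = 2.0 s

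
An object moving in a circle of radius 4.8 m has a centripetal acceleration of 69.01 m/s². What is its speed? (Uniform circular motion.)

v = √(a_c × r) = √(69.01 × 4.8) = 18.2 m/s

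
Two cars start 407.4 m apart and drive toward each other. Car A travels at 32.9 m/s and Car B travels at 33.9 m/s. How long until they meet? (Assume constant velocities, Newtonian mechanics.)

Combined speed: v_combined = 32.9 + 33.9 = 66.8 m/s
Time to meet: t = d/v_combined = 407.4/66.8 = 6.1 s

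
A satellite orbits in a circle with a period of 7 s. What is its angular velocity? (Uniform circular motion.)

ω = 2π/T = 2π/7 = 0.8976 rad/s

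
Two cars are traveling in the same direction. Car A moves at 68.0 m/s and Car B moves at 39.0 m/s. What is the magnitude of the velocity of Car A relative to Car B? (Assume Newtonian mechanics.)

v_rel = |v_A - v_B| = |68.0 - 39.0| = 29.0 m/s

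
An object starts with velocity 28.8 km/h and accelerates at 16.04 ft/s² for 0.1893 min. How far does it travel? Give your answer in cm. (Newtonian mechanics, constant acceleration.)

v₀ = 28.8 km/h × 0.2777777777777778 = 8.0 m/s
a = 16.04 ft/s² × 0.3048 = 4.88899 m/s²
t = 0.1893 min × 60.0 = 11.358 s
d = v₀ × t + ½ × a × t² = 8.0 × 11.358 + 0.5 × 4.88899 × 11.358² = 406.214 m
d = 406.214 m / 0.01 = 40620 cm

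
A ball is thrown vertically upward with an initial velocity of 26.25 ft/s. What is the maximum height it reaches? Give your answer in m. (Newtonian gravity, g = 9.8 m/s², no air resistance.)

v₀ = 26.25 ft/s × 0.3048 = 8.001 m/s
h_max = v₀² / (2g) = 8.001² / (2 × 9.8) = 64.016 / 19.6 = 3.266 m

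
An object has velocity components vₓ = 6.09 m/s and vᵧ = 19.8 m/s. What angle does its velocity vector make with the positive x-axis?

θ = arctan(vᵧ/vₓ) = arctan(19.8/6.09) = 72.9°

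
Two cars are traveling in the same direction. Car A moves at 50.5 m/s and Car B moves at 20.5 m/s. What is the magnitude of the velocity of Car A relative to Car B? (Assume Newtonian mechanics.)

v_rel = |v_A - v_B| = |50.5 - 20.5| = 30.0 m/s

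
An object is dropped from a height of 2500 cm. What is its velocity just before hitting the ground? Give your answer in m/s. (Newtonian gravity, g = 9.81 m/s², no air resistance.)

h = 2500 cm × 0.01 = 25.0 m
v = √(2gh) = √(2 × 9.81 × 25.0) = 22.15 m/s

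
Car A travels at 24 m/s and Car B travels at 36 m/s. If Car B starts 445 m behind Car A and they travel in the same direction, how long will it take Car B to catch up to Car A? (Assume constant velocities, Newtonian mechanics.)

Relative speed: v_rel = 36 - 24 = 12 m/s
Time to catch: t = d₀/v_rel = 445/12 = 37.08 s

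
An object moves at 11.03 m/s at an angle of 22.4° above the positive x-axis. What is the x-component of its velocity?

vₓ = v cos(θ) = 11.03 × cos(22.4°) = 10.2 m/s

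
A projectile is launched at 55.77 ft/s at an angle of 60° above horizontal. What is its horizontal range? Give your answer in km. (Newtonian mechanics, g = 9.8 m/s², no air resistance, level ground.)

v₀ = 55.77 ft/s × 0.3048 = 16.9987 m/s
R = v₀² × sin(2θ) / g = 16.9987² × sin(2 × 60°) / 9.8 = 288.956 × 0.866025 / 9.8 = 25.535 m
R = 25.535 m / 1000.0 = 0.02553 km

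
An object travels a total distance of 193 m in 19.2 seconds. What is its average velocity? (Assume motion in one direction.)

v_avg = Δd / Δt = 193 / 19.2 = 10.05 m/s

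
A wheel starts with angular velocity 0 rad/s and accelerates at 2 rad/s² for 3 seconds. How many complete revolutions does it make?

θ = ω₀t + ½αt² = 0×3 + ½×2×3² = 9.0 rad
Total revolutions = θ/(2π) = 9.0/(2π) = 1.43
Complete revolutions = ⌊1.43⌋ = 1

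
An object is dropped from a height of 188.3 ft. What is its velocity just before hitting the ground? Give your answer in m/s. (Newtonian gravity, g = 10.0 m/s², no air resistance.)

h = 188.3 ft × 0.3048 = 57.3938 m
v = √(2gh) = √(2 × 10.0 × 57.3938) = 33.88 m/s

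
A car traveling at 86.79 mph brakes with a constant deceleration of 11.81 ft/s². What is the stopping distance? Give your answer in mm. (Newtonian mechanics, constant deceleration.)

v₀ = 86.79 mph × 0.44704 = 38.7986 m/s
a = 11.81 ft/s² × 0.3048 = 3.59969 m/s²
d = v₀² / (2a) = 38.7986² / (2 × 3.59969) = 1505.33 / 7.19938 = 209.092 m
d = 209.092 m / 0.001 = 209100 mm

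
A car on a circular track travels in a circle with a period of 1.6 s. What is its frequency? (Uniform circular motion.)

f = 1/T = 1/1.6 = 0.625 Hz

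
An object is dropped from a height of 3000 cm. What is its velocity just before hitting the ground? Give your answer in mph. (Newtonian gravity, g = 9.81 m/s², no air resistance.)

h = 3000 cm × 0.01 = 30.0 m
v = √(2gh) = √(2 × 9.81 × 30.0) = 24.2611 m/s
v = 24.2611 m/s / 0.44704 = 54.27 mph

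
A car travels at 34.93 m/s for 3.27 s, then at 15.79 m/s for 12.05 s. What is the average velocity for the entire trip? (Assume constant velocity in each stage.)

d₁ = v₁t₁ = 34.93 × 3.27 = 114.2211 m
d₂ = v₂t₂ = 15.79 × 12.05 = 190.2695 m
d_total = 304.4906 m, t_total = 15.32 s
v_avg = d_total/t_total = 304.4906/15.32 = 19.88 m/s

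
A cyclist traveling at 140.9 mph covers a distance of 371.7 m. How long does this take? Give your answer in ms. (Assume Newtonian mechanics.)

v = 140.9 mph × 0.44704 = 62.9879 m/s
t = d / v = 371.7 / 62.9879 = 5.90113 s
t = 5.90113 s / 0.001 = 5901 ms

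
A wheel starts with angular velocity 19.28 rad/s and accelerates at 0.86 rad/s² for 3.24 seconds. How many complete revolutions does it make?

θ = ω₀t + ½αt² = 19.28×3.24 + ½×0.86×3.24² = 66.981168 rad
Total revolutions = θ/(2π) = 66.981168/(2π) = 10.66
Complete revolutions = ⌊10.66⌋ = 10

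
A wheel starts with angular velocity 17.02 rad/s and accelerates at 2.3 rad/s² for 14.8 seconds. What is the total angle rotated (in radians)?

θ = ω₀t + ½αt² = 17.02×14.8 + ½×2.3×14.8² = 503.79 rad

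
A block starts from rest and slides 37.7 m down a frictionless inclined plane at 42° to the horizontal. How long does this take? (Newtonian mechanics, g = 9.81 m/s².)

a = g sin(θ) = 9.81 × sin(42°) = 6.5642 m/s²
t = √(2d/a) = √(2 × 37.7 / 6.5642) = 3.39 s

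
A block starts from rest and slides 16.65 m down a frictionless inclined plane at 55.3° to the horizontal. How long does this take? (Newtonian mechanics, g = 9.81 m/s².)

a = g sin(θ) = 9.81 × sin(55.3°) = 8.0652 m/s²
t = √(2d/a) = √(2 × 16.65 / 8.0652) = 2.03 s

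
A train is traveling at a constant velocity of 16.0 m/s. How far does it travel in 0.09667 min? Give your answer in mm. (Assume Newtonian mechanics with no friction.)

t = 0.09667 min × 60.0 = 5.8002 s
d = v × t = 16.0 × 5.8002 = 92.8032 m
d = 92.8032 m / 0.001 = 92800 mm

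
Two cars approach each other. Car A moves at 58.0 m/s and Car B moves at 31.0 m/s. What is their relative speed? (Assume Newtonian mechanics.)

v_rel = v_A + v_B = 58.0 + 31.0 = 89.0 m/s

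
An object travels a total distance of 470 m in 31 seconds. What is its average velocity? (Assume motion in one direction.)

v_avg = Δd / Δt = 470 / 31 = 15.16 m/s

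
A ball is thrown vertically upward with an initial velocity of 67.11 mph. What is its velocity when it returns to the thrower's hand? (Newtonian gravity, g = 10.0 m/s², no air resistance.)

By conservation of energy (no air resistance), the ball returns to the throw height with the same speed as launch, but directed downward.
|v_ground| = v₀ = 67.11 mph
v_ground = 67.11 mph (downward)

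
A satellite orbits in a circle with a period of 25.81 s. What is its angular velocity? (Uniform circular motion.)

ω = 2π/T = 2π/25.81 = 0.2434 rad/s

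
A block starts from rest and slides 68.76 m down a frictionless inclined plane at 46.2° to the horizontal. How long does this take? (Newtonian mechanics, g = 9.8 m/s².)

a = g sin(θ) = 9.8 × sin(46.2°) = 7.0733 m/s²
t = √(2d/a) = √(2 × 68.76 / 7.0733) = 4.41 s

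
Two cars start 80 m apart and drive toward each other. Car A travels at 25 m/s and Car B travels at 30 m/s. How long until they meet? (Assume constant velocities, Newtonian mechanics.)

Combined speed: v_combined = 25 + 30 = 55 m/s
Time to meet: t = d/v_combined = 80/55 = 1.45 s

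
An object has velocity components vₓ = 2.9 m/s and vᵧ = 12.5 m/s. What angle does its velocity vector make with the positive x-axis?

θ = arctan(vᵧ/vₓ) = arctan(12.5/2.9) = 76.94°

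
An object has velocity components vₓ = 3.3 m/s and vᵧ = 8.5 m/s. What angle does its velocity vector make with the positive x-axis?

θ = arctan(vᵧ/vₓ) = arctan(8.5/3.3) = 68.78°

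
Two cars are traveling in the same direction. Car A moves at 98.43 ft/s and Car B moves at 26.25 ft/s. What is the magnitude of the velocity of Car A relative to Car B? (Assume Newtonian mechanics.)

v_rel = |v_A - v_B| = |98.43 - 26.25| = 72.18 ft/s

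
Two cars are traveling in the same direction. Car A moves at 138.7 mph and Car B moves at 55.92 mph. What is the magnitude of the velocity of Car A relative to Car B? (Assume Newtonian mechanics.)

v_rel = |v_A - v_B| = |138.7 - 55.92| = 82.78 mph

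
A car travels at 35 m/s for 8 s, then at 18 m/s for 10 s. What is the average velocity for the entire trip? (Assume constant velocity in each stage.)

d₁ = v₁t₁ = 35 × 8 = 280 m
d₂ = v₂t₂ = 18 × 10 = 180 m
d_total = 460 m, t_total = 18 s
v_avg = d_total/t_total = 460/18 = 25.56 m/s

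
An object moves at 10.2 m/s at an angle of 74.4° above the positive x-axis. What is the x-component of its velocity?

vₓ = v cos(θ) = 10.2 × cos(74.4°) = 2.74 m/s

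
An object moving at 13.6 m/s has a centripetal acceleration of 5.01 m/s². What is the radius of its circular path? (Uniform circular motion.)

r = v²/a_c = 13.6²/5.01 = 36.92 m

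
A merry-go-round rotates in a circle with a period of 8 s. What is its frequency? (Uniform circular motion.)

f = 1/T = 1/8 = 0.125 Hz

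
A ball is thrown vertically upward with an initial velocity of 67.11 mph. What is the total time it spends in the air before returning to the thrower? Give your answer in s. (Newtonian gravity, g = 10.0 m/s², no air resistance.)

v₀ = 67.11 mph × 0.44704 = 30.0009 m/s
t_total = 2 × v₀ / g = 2 × 30.0009 / 10.0 = 6.0 s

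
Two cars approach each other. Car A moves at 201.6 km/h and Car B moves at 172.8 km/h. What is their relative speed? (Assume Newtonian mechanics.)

v_rel = v_A + v_B = 201.6 + 172.8 = 374.4 km/h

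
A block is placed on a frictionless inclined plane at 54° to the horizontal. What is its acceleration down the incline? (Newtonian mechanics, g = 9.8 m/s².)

a = g sin(θ) = 9.8 × sin(54°) = 9.8 × 0.809 = 7.93 m/s²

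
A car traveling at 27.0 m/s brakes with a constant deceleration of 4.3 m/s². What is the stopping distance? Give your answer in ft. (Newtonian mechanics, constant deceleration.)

d = v₀² / (2a) = 27.0² / (2 × 4.3) = 729.0 / 8.6 = 84.7674 m
d = 84.7674 m / 0.3048 = 278.1 ft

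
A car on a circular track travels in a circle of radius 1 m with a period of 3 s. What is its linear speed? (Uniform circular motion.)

v = 2πr/T = 2π×1/3 = 2.09 m/s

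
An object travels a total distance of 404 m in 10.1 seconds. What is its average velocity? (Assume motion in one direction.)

v_avg = Δd / Δt = 404 / 10.1 = 40.0 m/s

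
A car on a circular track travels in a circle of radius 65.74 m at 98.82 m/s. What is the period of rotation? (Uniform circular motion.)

T = 2πr/v = 2π×65.74/98.82 = 4.18 s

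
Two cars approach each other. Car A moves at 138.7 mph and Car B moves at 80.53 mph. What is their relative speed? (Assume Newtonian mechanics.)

v_rel = v_A + v_B = 138.7 + 80.53 = 219.23 mph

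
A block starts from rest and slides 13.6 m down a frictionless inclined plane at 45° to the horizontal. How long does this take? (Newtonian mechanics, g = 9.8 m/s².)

a = g sin(θ) = 9.8 × sin(45°) = 6.9296 m/s²
t = √(2d/a) = √(2 × 13.6 / 6.9296) = 1.98 s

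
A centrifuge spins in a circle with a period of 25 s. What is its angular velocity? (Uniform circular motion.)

ω = 2π/T = 2π/25 = 0.2513 rad/s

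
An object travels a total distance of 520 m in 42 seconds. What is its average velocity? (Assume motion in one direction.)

v_avg = Δd / Δt = 520 / 42 = 12.38 m/s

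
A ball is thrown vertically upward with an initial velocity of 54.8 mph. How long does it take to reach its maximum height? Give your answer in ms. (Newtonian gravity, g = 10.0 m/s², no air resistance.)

v₀ = 54.8 mph × 0.44704 = 24.4978 m/s
t_up = v₀ / g = 24.4978 / 10.0 = 2.44978 s
t_up = 2.44978 s / 0.001 = 2450 ms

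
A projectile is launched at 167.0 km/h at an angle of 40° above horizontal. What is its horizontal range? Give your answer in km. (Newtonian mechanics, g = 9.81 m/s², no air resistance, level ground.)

v₀ = 167.0 km/h × 0.2777777777777778 = 46.3889 m/s
R = v₀² × sin(2θ) / g = 46.3889² × sin(2 × 40°) / 9.81 = 2151.93 × 0.984808 / 9.81 = 216.028 m
R = 216.028 m / 1000.0 = 0.216 km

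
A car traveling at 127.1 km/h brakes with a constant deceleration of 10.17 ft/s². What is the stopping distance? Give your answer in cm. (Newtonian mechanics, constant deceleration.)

v₀ = 127.1 km/h × 0.2777777777777778 = 35.3056 m/s
a = 10.17 ft/s² × 0.3048 = 3.09982 m/s²
d = v₀² / (2a) = 35.3056² / (2 × 3.09982) = 1246.49 / 6.19964 = 201.058 m
d = 201.058 m / 0.01 = 20110 cm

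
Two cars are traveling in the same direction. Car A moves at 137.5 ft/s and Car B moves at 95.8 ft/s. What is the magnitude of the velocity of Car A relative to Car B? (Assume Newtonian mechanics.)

v_rel = |v_A - v_B| = |137.5 - 95.8| = 41.7 ft/s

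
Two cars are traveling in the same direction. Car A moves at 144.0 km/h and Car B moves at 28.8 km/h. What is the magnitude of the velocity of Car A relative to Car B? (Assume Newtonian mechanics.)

v_rel = |v_A - v_B| = |144.0 - 28.8| = 115.2 km/h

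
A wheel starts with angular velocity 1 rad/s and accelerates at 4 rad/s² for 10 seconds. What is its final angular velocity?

ω = ω₀ + αt = 1 + 4 × 10 = 41 rad/s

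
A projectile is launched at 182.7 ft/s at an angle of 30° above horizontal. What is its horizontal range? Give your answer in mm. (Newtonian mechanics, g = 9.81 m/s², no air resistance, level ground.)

v₀ = 182.7 ft/s × 0.3048 = 55.687 m/s
R = v₀² × sin(2θ) / g = 55.687² × sin(2 × 30°) / 9.81 = 3101.04 × 0.866025 / 9.81 = 273.759 m
R = 273.759 m / 0.001 = 273800 mm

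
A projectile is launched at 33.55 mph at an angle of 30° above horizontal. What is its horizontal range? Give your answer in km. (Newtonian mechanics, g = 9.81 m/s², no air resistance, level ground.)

v₀ = 33.55 mph × 0.44704 = 14.9982 m/s
R = v₀² × sin(2θ) / g = 14.9982² × sin(2 × 30°) / 9.81 = 224.946 × 0.866025 / 9.81 = 19.8582 m
R = 19.8582 m / 1000.0 = 0.01986 km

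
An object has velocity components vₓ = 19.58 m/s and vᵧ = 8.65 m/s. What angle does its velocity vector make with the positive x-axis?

θ = arctan(vᵧ/vₓ) = arctan(8.65/19.58) = 23.83°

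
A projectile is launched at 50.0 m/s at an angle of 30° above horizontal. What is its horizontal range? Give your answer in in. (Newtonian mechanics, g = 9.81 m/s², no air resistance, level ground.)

R = v₀² × sin(2θ) / g = 50.0² × sin(2 × 30°) / 9.81 = 2500.0 × 0.866025 / 9.81 = 220.7 m
R = 220.7 m / 0.0254 = 8689 in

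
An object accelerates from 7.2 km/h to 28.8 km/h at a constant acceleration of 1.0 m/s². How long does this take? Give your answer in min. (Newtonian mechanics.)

v₀ = 7.2 km/h × 0.2777777777777778 = 2.0 m/s
v = 28.8 km/h × 0.2777777777777778 = 8.0 m/s
t = (v - v₀) / a = (8.0 - 2.0) / 1.0 = 6.0 s
t = 6.0 s / 60.0 = 0.1 min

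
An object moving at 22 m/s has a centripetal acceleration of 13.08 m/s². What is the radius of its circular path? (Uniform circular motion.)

r = v²/a_c = 22²/13.08 = 37.0 m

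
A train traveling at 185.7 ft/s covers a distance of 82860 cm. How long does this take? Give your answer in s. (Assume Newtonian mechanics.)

d = 82860 cm × 0.01 = 828.6 m
v = 185.7 ft/s × 0.3048 = 56.6014 m/s
t = d / v = 828.6 / 56.6014 = 14.64 s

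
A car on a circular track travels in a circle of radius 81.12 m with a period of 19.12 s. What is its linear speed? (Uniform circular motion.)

v = 2πr/T = 2π×81.12/19.12 = 26.66 m/s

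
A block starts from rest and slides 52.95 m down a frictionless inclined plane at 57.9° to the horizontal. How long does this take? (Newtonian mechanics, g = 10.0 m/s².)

a = g sin(θ) = 10.0 × sin(57.9°) = 8.4712 m/s²
t = √(2d/a) = √(2 × 52.95 / 8.4712) = 3.54 s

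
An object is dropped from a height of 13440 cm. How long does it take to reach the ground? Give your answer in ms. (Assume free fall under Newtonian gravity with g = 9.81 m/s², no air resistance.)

h = 13440 cm × 0.01 = 134.4 m
t = √(2h/g) = √(2 × 134.4 / 9.81) = 5.23456 s
t = 5.23456 s / 0.001 = 5235 ms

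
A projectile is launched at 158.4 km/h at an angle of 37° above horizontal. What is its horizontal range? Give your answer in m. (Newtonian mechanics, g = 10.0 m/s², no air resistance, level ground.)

v₀ = 158.4 km/h × 0.2777777777777778 = 44.0 m/s
R = v₀² × sin(2θ) / g = 44.0² × sin(2 × 37°) / 10.0 = 1936.0 × 0.961262 / 10.0 = 186.1 m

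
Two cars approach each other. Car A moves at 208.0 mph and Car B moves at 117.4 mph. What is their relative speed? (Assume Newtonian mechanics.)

v_rel = v_A + v_B = 208.0 + 117.4 = 325.4 mph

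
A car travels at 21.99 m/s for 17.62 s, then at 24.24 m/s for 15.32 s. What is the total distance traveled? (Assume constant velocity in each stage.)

d₁ = v₁t₁ = 21.99 × 17.62 = 387.4638 m
d₂ = v₂t₂ = 24.24 × 15.32 = 371.3568 m
d_total = 387.4638 + 371.3568 = 758.82 m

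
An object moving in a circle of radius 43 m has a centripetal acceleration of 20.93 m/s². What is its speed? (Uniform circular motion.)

v = √(a_c × r) = √(20.93 × 43) = 30.0 m/s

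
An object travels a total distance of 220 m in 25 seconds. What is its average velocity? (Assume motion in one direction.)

v_avg = Δd / Δt = 220 / 25 = 8.8 m/s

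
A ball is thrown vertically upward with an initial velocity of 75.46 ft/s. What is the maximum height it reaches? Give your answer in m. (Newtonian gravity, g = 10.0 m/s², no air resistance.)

v₀ = 75.46 ft/s × 0.3048 = 23.0002 m/s
h_max = v₀² / (2g) = 23.0002² / (2 × 10.0) = 529.009 / 20.0 = 26.45 m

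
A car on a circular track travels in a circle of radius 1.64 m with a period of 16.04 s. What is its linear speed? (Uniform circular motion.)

v = 2πr/T = 2π×1.64/16.04 = 0.64 m/s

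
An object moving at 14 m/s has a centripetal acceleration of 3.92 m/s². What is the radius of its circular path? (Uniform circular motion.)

r = v²/a_c = 14²/3.92 = 50.0 m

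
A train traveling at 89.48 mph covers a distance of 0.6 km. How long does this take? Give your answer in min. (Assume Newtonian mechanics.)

d = 0.6 km × 1000.0 = 600.0 m
v = 89.48 mph × 0.44704 = 40.0011 m/s
t = d / v = 600.0 / 40.0011 = 14.9996 s
t = 14.9996 s / 60.0 = 0.25 min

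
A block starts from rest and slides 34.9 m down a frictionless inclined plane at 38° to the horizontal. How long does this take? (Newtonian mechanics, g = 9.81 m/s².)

a = g sin(θ) = 9.81 × sin(38°) = 6.0396 m/s²
t = √(2d/a) = √(2 × 34.9 / 6.0396) = 3.4 s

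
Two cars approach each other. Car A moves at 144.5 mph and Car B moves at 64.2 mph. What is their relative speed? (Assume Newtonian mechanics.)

v_rel = v_A + v_B = 144.5 + 64.2 = 208.7 mph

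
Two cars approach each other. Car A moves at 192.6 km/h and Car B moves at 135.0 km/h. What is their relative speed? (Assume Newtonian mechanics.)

v_rel = v_A + v_B = 192.6 + 135.0 = 327.6 km/h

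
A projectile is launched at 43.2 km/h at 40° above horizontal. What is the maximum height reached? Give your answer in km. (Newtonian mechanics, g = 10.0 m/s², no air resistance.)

v₀ = 43.2 km/h × 0.2777777777777778 = 12.0 m/s
H = v₀² × sin²(θ) / (2g) = 12.0² × sin(40°)² / (2 × 10.0) = 144.0 × 0.413176 / 20.0 = 2.97487 m
H = 2.97487 m / 1000.0 = 0.002975 km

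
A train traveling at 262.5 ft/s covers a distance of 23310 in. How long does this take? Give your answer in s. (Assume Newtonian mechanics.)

d = 23310 in × 0.0254 = 592.074 m
v = 262.5 ft/s × 0.3048 = 80.01 m/s
t = d / v = 592.074 / 80.01 = 7.4 s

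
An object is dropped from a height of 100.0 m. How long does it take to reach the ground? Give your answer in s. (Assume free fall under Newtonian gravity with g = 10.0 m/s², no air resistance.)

t = √(2h/g) = √(2 × 100.0 / 10.0) = 4.472 s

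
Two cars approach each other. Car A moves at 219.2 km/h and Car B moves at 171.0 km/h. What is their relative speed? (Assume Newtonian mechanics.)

v_rel = v_A + v_B = 219.2 + 171.0 = 390.2 km/h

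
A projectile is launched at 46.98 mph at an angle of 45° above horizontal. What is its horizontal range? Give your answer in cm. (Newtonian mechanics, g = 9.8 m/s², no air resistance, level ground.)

v₀ = 46.98 mph × 0.44704 = 21.0019 m/s
R = v₀² × sin(2θ) / g = 21.0019² × sin(2 × 45°) / 9.8 = 441.08 × 1.0 / 9.8 = 45.0082 m
R = 45.0082 m / 0.01 = 4501 cm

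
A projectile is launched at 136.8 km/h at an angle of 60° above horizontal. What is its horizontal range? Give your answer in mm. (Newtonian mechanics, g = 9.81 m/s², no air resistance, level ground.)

v₀ = 136.8 km/h × 0.2777777777777778 = 38.0 m/s
R = v₀² × sin(2θ) / g = 38.0² × sin(2 × 60°) / 9.81 = 1444.0 × 0.866025 / 9.81 = 127.476 m
R = 127.476 m / 0.001 = 127500 mm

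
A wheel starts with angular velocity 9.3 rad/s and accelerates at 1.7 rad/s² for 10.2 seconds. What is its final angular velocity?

ω = ω₀ + αt = 9.3 + 1.7 × 10.2 = 26.64 rad/s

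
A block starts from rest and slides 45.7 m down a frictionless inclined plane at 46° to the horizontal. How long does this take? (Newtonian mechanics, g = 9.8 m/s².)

a = g sin(θ) = 9.8 × sin(46°) = 7.0495 m/s²
t = √(2d/a) = √(2 × 45.7 / 7.0495) = 3.6 s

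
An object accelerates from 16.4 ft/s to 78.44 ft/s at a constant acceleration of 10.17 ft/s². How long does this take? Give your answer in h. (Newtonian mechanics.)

v₀ = 16.4 ft/s × 0.3048 = 4.99872 m/s
v = 78.44 ft/s × 0.3048 = 23.9085 m/s
a = 10.17 ft/s² × 0.3048 = 3.09982 m/s²
t = (v - v₀) / a = (23.9085 - 4.99872) / 3.09982 = 6.10028 s
t = 6.10028 s / 3600.0 = 0.001695 h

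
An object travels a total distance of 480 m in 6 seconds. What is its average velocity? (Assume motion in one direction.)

v_avg = Δd / Δt = 480 / 6 = 80.0 m/s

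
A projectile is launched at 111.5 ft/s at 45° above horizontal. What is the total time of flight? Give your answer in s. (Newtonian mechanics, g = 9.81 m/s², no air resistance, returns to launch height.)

v₀ = 111.5 ft/s × 0.3048 = 33.9852 m/s
T = 2 × v₀ × sin(θ) / g = 2 × 33.9852 × sin(45°) / 9.81 = 2 × 33.9852 × 0.707107 / 9.81 = 4.899 s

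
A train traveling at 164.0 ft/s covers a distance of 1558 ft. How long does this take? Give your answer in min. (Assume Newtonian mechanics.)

d = 1558 ft × 0.3048 = 474.878 m
v = 164.0 ft/s × 0.3048 = 49.9872 m/s
t = d / v = 474.878 / 49.9872 = 9.49999 s
t = 9.49999 s / 60.0 = 0.1583 min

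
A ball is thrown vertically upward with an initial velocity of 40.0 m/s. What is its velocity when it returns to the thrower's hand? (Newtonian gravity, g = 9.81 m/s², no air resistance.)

By conservation of energy (no air resistance), the ball returns to the throw height with the same speed as launch, but directed downward.
|v_ground| = v₀ = 40.0 m/s
v_ground = 40.0 m/s (downward)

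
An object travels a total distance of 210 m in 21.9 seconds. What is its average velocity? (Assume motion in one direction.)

v_avg = Δd / Δt = 210 / 21.9 = 9.59 m/s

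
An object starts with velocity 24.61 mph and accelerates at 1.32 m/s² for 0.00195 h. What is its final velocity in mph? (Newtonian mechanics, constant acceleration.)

v₀ = 24.61 mph × 0.44704 = 11.0017 m/s
t = 0.00195 h × 3600.0 = 7.02 s
v = v₀ + a × t = 11.0017 + 1.32 × 7.02 = 20.2681 m/s
v = 20.2681 m/s / 0.44704 = 45.34 mph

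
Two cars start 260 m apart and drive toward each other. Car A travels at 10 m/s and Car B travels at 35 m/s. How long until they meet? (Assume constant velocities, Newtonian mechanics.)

Combined speed: v_combined = 10 + 35 = 45 m/s
Time to meet: t = d/v_combined = 260/45 = 5.78 s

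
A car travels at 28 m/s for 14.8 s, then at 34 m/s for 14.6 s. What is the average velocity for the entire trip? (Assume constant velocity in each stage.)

d₁ = v₁t₁ = 28 × 14.8 = 414.4 m
d₂ = v₂t₂ = 34 × 14.6 = 496.4 m
d_total = 910.8 m, t_total = 29.4 s
v_avg = d_total/t_total = 910.8/29.4 = 30.98 m/s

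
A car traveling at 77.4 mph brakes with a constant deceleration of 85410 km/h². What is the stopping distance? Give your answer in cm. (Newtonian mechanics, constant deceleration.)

v₀ = 77.4 mph × 0.44704 = 34.6009 m/s
a = 85410 km/h² × 7.716049382716049e-05 = 6.59028 m/s²
d = v₀² / (2a) = 34.6009² / (2 × 6.59028) = 1197.22 / 13.1806 = 90.832 m
d = 90.832 m / 0.01 = 9083 cm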